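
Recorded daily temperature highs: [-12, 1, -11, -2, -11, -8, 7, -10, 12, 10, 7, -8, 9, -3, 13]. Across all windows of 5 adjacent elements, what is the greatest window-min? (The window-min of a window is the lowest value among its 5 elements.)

-8

[-12, 1, -11, -2, -11] → min -12
[1, -11, -2, -11, -8] → min -11
[-11, -2, -11, -8, 7] → min -11
[-2, -11, -8, 7, -10] → min -11
[-11, -8, 7, -10, 12] → min -11
[-8, 7, -10, 12, 10] → min -10
[7, -10, 12, 10, 7] → min -10
[-10, 12, 10, 7, -8] → min -10
[12, 10, 7, -8, 9] → min -8
[10, 7, -8, 9, -3] → min -8
[7, -8, 9, -3, 13] → min -8
Greatest of these is -8.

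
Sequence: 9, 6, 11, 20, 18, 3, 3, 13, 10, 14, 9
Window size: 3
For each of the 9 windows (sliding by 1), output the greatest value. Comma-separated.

11, 20, 20, 20, 18, 13, 13, 14, 14

(9, 6, 11) → max 11
(6, 11, 20) → max 20
(11, 20, 18) → max 20
(20, 18, 3) → max 20
(18, 3, 3) → max 18
(3, 3, 13) → max 13
(3, 13, 10) → max 13
(13, 10, 14) → max 14
(10, 14, 9) → max 14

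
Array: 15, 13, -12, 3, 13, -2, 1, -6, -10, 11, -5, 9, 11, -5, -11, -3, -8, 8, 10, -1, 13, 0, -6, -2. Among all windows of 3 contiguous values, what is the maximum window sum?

22

[15, 13, -12] → sum 16
[13, -12, 3] → sum 4
[-12, 3, 13] → sum 4
[3, 13, -2] → sum 14
[13, -2, 1] → sum 12
[-2, 1, -6] → sum -7
[1, -6, -10] → sum -15
[-6, -10, 11] → sum -5
[-10, 11, -5] → sum -4
[11, -5, 9] → sum 15
[-5, 9, 11] → sum 15
[9, 11, -5] → sum 15
[11, -5, -11] → sum -5
[-5, -11, -3] → sum -19
[-11, -3, -8] → sum -22
[-3, -8, 8] → sum -3
[-8, 8, 10] → sum 10
[8, 10, -1] → sum 17
[10, -1, 13] → sum 22
[-1, 13, 0] → sum 12
[13, 0, -6] → sum 7
[0, -6, -2] → sum -8
Maximum of these is 22.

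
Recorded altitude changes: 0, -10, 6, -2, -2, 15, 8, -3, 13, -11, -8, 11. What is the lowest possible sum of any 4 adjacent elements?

Window sums for each of the 9 positions:
(0, -10, 6, -2) → sum -6
(-10, 6, -2, -2) → sum -8
(6, -2, -2, 15) → sum 17
(-2, -2, 15, 8) → sum 19
(-2, 15, 8, -3) → sum 18
(15, 8, -3, 13) → sum 33
(8, -3, 13, -11) → sum 7
(-3, 13, -11, -8) → sum -9
(13, -11, -8, 11) → sum 5
Lowest of these is -9.

-9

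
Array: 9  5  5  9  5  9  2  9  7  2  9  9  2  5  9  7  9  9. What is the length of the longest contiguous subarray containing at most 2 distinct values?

[9] 1 distinct, len 1
[9, 5] 2 distinct, len 2
[9, 5, 5] 2 distinct, len 3
[9, 5, 5, 9] 2 distinct, len 4
[9, 5, 5, 9, 5] 2 distinct, len 5
[9, 5, 5, 9, 5, 9] 2 distinct, len 6
[9, 2] 2 distinct, len 2
[9, 2, 9] 2 distinct, len 3
[9, 7] 2 distinct, len 2
[7, 2] 2 distinct, len 2
[2, 9] 2 distinct, len 2
[2, 9, 9] 2 distinct, len 3
[2, 9, 9, 2] 2 distinct, len 4
[2, 5] 2 distinct, len 2
[5, 9] 2 distinct, len 2
[9, 7] 2 distinct, len 2
[9, 7, 9] 2 distinct, len 3
[9, 7, 9, 9] 2 distinct, len 4
Longest length with ≤2 distinct: 6.

6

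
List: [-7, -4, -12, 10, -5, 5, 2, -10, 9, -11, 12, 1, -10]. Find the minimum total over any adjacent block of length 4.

Window sums for each of the 10 positions:
-7 -4 -12 10 → sum -13
-4 -12 10 -5 → sum -11
-12 10 -5 5 → sum -2
10 -5 5 2 → sum 12
-5 5 2 -10 → sum -8
5 2 -10 9 → sum 6
2 -10 9 -11 → sum -10
-10 9 -11 12 → sum 0
9 -11 12 1 → sum 11
-11 12 1 -10 → sum -8
Minimum of these is -13.

-13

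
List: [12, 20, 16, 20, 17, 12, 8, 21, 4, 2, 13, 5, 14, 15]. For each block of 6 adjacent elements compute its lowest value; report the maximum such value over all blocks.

Window mins for each of the 9 positions:
12 20 16 20 17 12 → min 12
20 16 20 17 12 8 → min 8
16 20 17 12 8 21 → min 8
20 17 12 8 21 4 → min 4
17 12 8 21 4 2 → min 2
12 8 21 4 2 13 → min 2
8 21 4 2 13 5 → min 2
21 4 2 13 5 14 → min 2
4 2 13 5 14 15 → min 2
Maximum of these is 12.

12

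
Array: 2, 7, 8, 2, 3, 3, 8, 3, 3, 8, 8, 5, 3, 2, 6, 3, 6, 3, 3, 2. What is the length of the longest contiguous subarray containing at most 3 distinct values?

9

add 2: window [2] (1 distinct), len 1
add 7: window [2, 7] (2 distinct), len 2
add 8: window [2, 7, 8] (3 distinct), len 3
add 2: window [2, 7, 8, 2] (3 distinct), len 4
add 3: window [8, 2, 3] (3 distinct), len 3
add 3: window [8, 2, 3, 3] (3 distinct), len 4
add 8: window [8, 2, 3, 3, 8] (3 distinct), len 5
add 3: window [8, 2, 3, 3, 8, 3] (3 distinct), len 6
add 3: window [8, 2, 3, 3, 8, 3, 3] (3 distinct), len 7
add 8: window [8, 2, 3, 3, 8, 3, 3, 8] (3 distinct), len 8
add 8: window [8, 2, 3, 3, 8, 3, 3, 8, 8] (3 distinct), len 9
add 5: window [3, 3, 8, 3, 3, 8, 8, 5] (3 distinct), len 8
add 3: window [3, 3, 8, 3, 3, 8, 8, 5, 3] (3 distinct), len 9
add 2: window [5, 3, 2] (3 distinct), len 3
add 6: window [3, 2, 6] (3 distinct), len 3
add 3: window [3, 2, 6, 3] (3 distinct), len 4
add 6: window [3, 2, 6, 3, 6] (3 distinct), len 5
add 3: window [3, 2, 6, 3, 6, 3] (3 distinct), len 6
add 3: window [3, 2, 6, 3, 6, 3, 3] (3 distinct), len 7
add 2: window [3, 2, 6, 3, 6, 3, 3, 2] (3 distinct), len 8
Longest length with ≤3 distinct: 9.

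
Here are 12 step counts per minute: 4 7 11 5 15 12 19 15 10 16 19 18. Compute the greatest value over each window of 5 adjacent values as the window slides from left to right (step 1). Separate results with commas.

[4, 7, 11, 5, 15] → max 15
[7, 11, 5, 15, 12] → max 15
[11, 5, 15, 12, 19] → max 19
[5, 15, 12, 19, 15] → max 19
[15, 12, 19, 15, 10] → max 19
[12, 19, 15, 10, 16] → max 19
[19, 15, 10, 16, 19] → max 19
[15, 10, 16, 19, 18] → max 19

15, 15, 19, 19, 19, 19, 19, 19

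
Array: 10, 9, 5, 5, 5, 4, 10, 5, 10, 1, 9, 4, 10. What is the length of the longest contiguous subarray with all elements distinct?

add 10: [10] len 1
add 9: [10, 9] len 2
add 5: [10, 9, 5] len 3
add 5 (repeat 5, move left end past it): [5] len 1
add 5 (repeat 5, move left end past it): [5] len 1
add 4: [5, 4] len 2
add 10: [5, 4, 10] len 3
add 5 (repeat 5, move left end past it): [4, 10, 5] len 3
add 10 (repeat 10, move left end past it): [5, 10] len 2
add 1: [5, 10, 1] len 3
add 9: [5, 10, 1, 9] len 4
add 4: [5, 10, 1, 9, 4] len 5
add 10 (repeat 10, move left end past it): [1, 9, 4, 10] len 4
Longest all-distinct length: 5.

5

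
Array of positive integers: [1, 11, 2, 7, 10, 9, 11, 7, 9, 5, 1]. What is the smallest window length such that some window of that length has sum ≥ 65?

8

add 1: running sum 1 < 65
add 11: running sum 12 < 65
add 2: running sum 14 < 65
add 7: running sum 21 < 65
add 10: running sum 31 < 65
add 9: running sum 40 < 65
add 11: running sum 51 < 65
add 7: running sum 58 < 65
end 8: [11, 2, 7, 10, 9, 11, 7, 9] sum 66, len 8
end 9: [11, 2, 7, 10, 9, 11, 7, 9, 5] sum 71, len 9
end 10: [11, 2, 7, 10, 9, 11, 7, 9, 5, 1] sum 72, len 10
Shortest qualifying length: 8.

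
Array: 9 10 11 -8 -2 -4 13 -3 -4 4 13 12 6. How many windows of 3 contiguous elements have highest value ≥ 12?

6

(9, 10, 11) → max 11
(10, 11, -8) → max 11
(11, -8, -2) → max 11
(-8, -2, -4) → max -2
(-2, -4, 13) → max 13  ≥ 12 ✓
(-4, 13, -3) → max 13  ≥ 12 ✓
(13, -3, -4) → max 13  ≥ 12 ✓
(-3, -4, 4) → max 4
(-4, 4, 13) → max 13  ≥ 12 ✓
(4, 13, 12) → max 13  ≥ 12 ✓
(13, 12, 6) → max 13  ≥ 12 ✓
6 windows satisfy the condition.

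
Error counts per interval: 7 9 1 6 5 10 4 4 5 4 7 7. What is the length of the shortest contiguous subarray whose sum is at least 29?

5

Extend right; whenever the sum reaches 29, record the length and shrink from the left:
add 7: running sum 7 < 29
add 9: running sum 16 < 29
add 1: running sum 17 < 29
add 6: running sum 23 < 29
add 5: running sum 28 < 29
end 5: [9, 1, 6, 5, 10] sum 31, len 5
end 6: [9, 1, 6, 5, 10, 4] sum 35, len 6
end 7: [6, 5, 10, 4, 4] sum 29, len 5
end 8: [6, 5, 10, 4, 4, 5] sum 34, len 6
end 9: [5, 10, 4, 4, 5, 4] sum 32, len 6
end 10: [10, 4, 4, 5, 4, 7] sum 34, len 6
end 11: [4, 4, 5, 4, 7, 7] sum 31, len 6
Shortest qualifying length: 5.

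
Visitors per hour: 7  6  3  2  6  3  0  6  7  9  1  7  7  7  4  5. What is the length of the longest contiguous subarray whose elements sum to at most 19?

add 7: [7] sum 7, len 1
add 6: [7, 6] sum 13, len 2
add 3: [7, 6, 3] sum 16, len 3
add 2: [7, 6, 3, 2] sum 18, len 4
add 6: [6, 3, 2, 6] sum 17, len 4
add 3: [3, 2, 6, 3] sum 14, len 4
add 0: [3, 2, 6, 3, 0] sum 14, len 5
add 6: [2, 6, 3, 0, 6] sum 17, len 5
add 7: [3, 0, 6, 7] sum 16, len 4
add 9: [7, 9] sum 16, len 2
add 1: [7, 9, 1] sum 17, len 3
add 7: [9, 1, 7] sum 17, len 3
add 7: [1, 7, 7] sum 15, len 3
add 7: [7, 7] sum 14, len 2
add 4: [7, 7, 4] sum 18, len 3
add 5: [7, 4, 5] sum 16, len 3
Longest length seen: 5.

5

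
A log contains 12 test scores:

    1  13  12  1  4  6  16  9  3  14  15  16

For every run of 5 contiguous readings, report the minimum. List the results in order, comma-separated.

1, 1, 1, 1, 3, 3, 3, 3

(1, 13, 12, 1, 4) → min 1
(13, 12, 1, 4, 6) → min 1
(12, 1, 4, 6, 16) → min 1
(1, 4, 6, 16, 9) → min 1
(4, 6, 16, 9, 3) → min 3
(6, 16, 9, 3, 14) → min 3
(16, 9, 3, 14, 15) → min 3
(9, 3, 14, 15, 16) → min 3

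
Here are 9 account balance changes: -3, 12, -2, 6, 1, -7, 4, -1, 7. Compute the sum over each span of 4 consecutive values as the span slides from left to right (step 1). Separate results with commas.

13, 17, -2, 4, -3, 3

[-3, 12, -2, 6] → sum 13
[12, -2, 6, 1] → sum 17
[-2, 6, 1, -7] → sum -2
[6, 1, -7, 4] → sum 4
[1, -7, 4, -1] → sum -3
[-7, 4, -1, 7] → sum 3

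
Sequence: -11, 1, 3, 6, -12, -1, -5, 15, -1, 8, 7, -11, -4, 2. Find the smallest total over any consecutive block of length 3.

Window sums for each of the 12 positions:
(-11, 1, 3) → sum -7
(1, 3, 6) → sum 10
(3, 6, -12) → sum -3
(6, -12, -1) → sum -7
(-12, -1, -5) → sum -18
(-1, -5, 15) → sum 9
(-5, 15, -1) → sum 9
(15, -1, 8) → sum 22
(-1, 8, 7) → sum 14
(8, 7, -11) → sum 4
(7, -11, -4) → sum -8
(-11, -4, 2) → sum -13
Smallest of these is -18.

-18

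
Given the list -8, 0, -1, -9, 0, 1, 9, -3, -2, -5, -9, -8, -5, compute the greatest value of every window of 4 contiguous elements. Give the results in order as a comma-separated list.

0, 0, 1, 9, 9, 9, 9, -2, -2, -5

(-8, 0, -1, -9) → max 0
(0, -1, -9, 0) → max 0
(-1, -9, 0, 1) → max 1
(-9, 0, 1, 9) → max 9
(0, 1, 9, -3) → max 9
(1, 9, -3, -2) → max 9
(9, -3, -2, -5) → max 9
(-3, -2, -5, -9) → max -2
(-2, -5, -9, -8) → max -2
(-5, -9, -8, -5) → max -5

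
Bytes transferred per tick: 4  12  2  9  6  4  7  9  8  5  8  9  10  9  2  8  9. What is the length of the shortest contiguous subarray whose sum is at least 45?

6

add 4: running sum 4 < 45
add 12: running sum 16 < 45
add 2: running sum 18 < 45
add 9: running sum 27 < 45
add 6: running sum 33 < 45
add 4: running sum 37 < 45
add 7: running sum 44 < 45
add 9: shortest ending here [12, 2, 9, 6, 4, 7, 9] sum 49, len 7
add 8: shortest ending here [2, 9, 6, 4, 7, 9, 8] sum 45, len 7
add 5: shortest ending here [9, 6, 4, 7, 9, 8, 5] sum 48, len 7
add 8: shortest ending here [6, 4, 7, 9, 8, 5, 8] sum 47, len 7
add 9: shortest ending here [7, 9, 8, 5, 8, 9] sum 46, len 6
add 10: shortest ending here [9, 8, 5, 8, 9, 10] sum 49, len 6
add 9: shortest ending here [8, 5, 8, 9, 10, 9] sum 49, len 6
add 2: shortest ending here [8, 5, 8, 9, 10, 9, 2] sum 51, len 7
add 8: shortest ending here [8, 9, 10, 9, 2, 8] sum 46, len 6
add 9: shortest ending here [9, 10, 9, 2, 8, 9] sum 47, len 6
Shortest qualifying length: 6.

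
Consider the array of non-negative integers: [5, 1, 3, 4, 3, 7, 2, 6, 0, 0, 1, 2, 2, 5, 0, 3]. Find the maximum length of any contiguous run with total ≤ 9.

Extend to the right; shrink from the left whenever the sum exceeds 9:
→ 5: sum 5, len 1
→ 1: sum 6, len 2
→ 3: sum 9, len 3
→ 4 (dropped 5): sum 8, len 3
→ 3 (dropped 1, 3): sum 7, len 2
→ 7 (dropped 4, 3): sum 7, len 1
→ 2: sum 9, len 2
→ 6 (dropped 7): sum 8, len 2
→ 0: sum 8, len 3
→ 0: sum 8, len 4
→ 1: sum 9, len 5
→ 2 (dropped 2): sum 9, len 5
→ 2 (dropped 6): sum 5, len 5
→ 5 (dropped 0, 0, 1): sum 9, len 3
→ 0: sum 9, len 4
→ 3 (dropped 2, 2): sum 8, len 3
Longest length seen: 5.

5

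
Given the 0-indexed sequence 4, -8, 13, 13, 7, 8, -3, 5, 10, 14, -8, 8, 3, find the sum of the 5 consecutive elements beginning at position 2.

38

Elements at indices 2..6: 13, 13, 7, 8, -3
sum(13, 13, 7, 8, -3) = 38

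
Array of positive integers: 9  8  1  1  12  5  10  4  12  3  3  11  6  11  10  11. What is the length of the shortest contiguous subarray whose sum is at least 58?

8

Extend right; whenever the sum reaches 58, record the length and shrink from the left:
add 9: running sum 9 < 58
add 8: running sum 17 < 58
add 1: running sum 18 < 58
add 1: running sum 19 < 58
add 12: running sum 31 < 58
add 5: running sum 36 < 58
add 10: running sum 46 < 58
add 4: running sum 50 < 58
end 8: [9, 8, 1, 1, 12, 5, 10, 4, 12] sum 62, len 9
end 9: [9, 8, 1, 1, 12, 5, 10, 4, 12, 3] sum 65, len 10
end 10: [8, 1, 1, 12, 5, 10, 4, 12, 3, 3] sum 59, len 10
end 11: [12, 5, 10, 4, 12, 3, 3, 11] sum 60, len 8
end 12: [12, 5, 10, 4, 12, 3, 3, 11, 6] sum 66, len 9
end 13: [10, 4, 12, 3, 3, 11, 6, 11] sum 60, len 8
end 14: [4, 12, 3, 3, 11, 6, 11, 10] sum 60, len 8
end 15: [12, 3, 3, 11, 6, 11, 10, 11] sum 67, len 8
Shortest qualifying length: 8.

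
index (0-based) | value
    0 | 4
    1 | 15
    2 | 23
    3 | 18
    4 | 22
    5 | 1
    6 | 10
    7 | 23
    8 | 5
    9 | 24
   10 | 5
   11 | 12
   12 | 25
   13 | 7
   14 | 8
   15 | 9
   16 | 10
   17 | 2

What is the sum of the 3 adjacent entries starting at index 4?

33

Elements at indices 4..6: 22, 1, 10
sum(22, 1, 10) = 33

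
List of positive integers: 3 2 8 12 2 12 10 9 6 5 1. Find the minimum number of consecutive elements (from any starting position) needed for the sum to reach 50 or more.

6

Extend right; whenever the sum reaches 50, record the length and shrink from the left:
add 3: running sum 3 < 50
add 2: running sum 5 < 50
add 8: running sum 13 < 50
add 12: running sum 25 < 50
add 2: running sum 27 < 50
add 12: running sum 39 < 50
add 10: running sum 49 < 50
end 7: [8, 12, 2, 12, 10, 9] sum 53, len 6
end 8: [12, 2, 12, 10, 9, 6] sum 51, len 6
end 9: [12, 2, 12, 10, 9, 6, 5] sum 56, len 7
end 10: [12, 2, 12, 10, 9, 6, 5, 1] sum 57, len 8
Shortest qualifying length: 6.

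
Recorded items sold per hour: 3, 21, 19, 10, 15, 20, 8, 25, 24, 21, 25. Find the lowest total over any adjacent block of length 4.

53

3 21 19 10 → sum 53
21 19 10 15 → sum 65
19 10 15 20 → sum 64
10 15 20 8 → sum 53
15 20 8 25 → sum 68
20 8 25 24 → sum 77
8 25 24 21 → sum 78
25 24 21 25 → sum 95
Lowest of these is 53.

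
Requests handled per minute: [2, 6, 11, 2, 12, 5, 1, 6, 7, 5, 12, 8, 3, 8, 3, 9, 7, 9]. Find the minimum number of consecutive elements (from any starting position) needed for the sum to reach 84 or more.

add 2: running sum 2 < 84
add 6: running sum 8 < 84
add 11: running sum 19 < 84
add 2: running sum 21 < 84
add 12: running sum 33 < 84
add 5: running sum 38 < 84
add 1: running sum 39 < 84
add 6: running sum 45 < 84
add 7: running sum 52 < 84
add 5: running sum 57 < 84
add 12: running sum 69 < 84
add 8: running sum 77 < 84
add 3: running sum 80 < 84
add 8: shortest ending here [6, 11, 2, 12, 5, 1, 6, 7, 5, 12, 8, 3, 8] sum 86, len 13
add 3: shortest ending here [6, 11, 2, 12, 5, 1, 6, 7, 5, 12, 8, 3, 8, 3] sum 89, len 14
add 9: shortest ending here [11, 2, 12, 5, 1, 6, 7, 5, 12, 8, 3, 8, 3, 9] sum 92, len 14
add 7: shortest ending here [12, 5, 1, 6, 7, 5, 12, 8, 3, 8, 3, 9, 7] sum 86, len 13
add 9: shortest ending here [12, 5, 1, 6, 7, 5, 12, 8, 3, 8, 3, 9, 7, 9] sum 95, len 14
Shortest qualifying length: 13.

13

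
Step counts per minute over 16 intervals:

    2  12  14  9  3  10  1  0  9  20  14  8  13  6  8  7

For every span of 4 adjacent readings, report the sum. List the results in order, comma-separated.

[2, 12, 14, 9] → sum 37
[12, 14, 9, 3] → sum 38
[14, 9, 3, 10] → sum 36
[9, 3, 10, 1] → sum 23
[3, 10, 1, 0] → sum 14
[10, 1, 0, 9] → sum 20
[1, 0, 9, 20] → sum 30
[0, 9, 20, 14] → sum 43
[9, 20, 14, 8] → sum 51
[20, 14, 8, 13] → sum 55
[14, 8, 13, 6] → sum 41
[8, 13, 6, 8] → sum 35
[13, 6, 8, 7] → sum 34

37, 38, 36, 23, 14, 20, 30, 43, 51, 55, 41, 35, 34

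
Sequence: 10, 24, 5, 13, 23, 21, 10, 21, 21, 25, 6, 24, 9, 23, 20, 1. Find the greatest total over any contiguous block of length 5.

98

Window sums for each of the 12 positions:
(10, 24, 5, 13, 23) → sum 75
(24, 5, 13, 23, 21) → sum 86
(5, 13, 23, 21, 10) → sum 72
(13, 23, 21, 10, 21) → sum 88
(23, 21, 10, 21, 21) → sum 96
(21, 10, 21, 21, 25) → sum 98
(10, 21, 21, 25, 6) → sum 83
(21, 21, 25, 6, 24) → sum 97
(21, 25, 6, 24, 9) → sum 85
(25, 6, 24, 9, 23) → sum 87
(6, 24, 9, 23, 20) → sum 82
(24, 9, 23, 20, 1) → sum 77
Greatest of these is 98.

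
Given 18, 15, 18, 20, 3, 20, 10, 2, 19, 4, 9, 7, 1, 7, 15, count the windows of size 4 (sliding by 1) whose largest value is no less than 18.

9

(18, 15, 18, 20) → max 20  ≥ 18 ✓
(15, 18, 20, 3) → max 20  ≥ 18 ✓
(18, 20, 3, 20) → max 20  ≥ 18 ✓
(20, 3, 20, 10) → max 20  ≥ 18 ✓
(3, 20, 10, 2) → max 20  ≥ 18 ✓
(20, 10, 2, 19) → max 20  ≥ 18 ✓
(10, 2, 19, 4) → max 19  ≥ 18 ✓
(2, 19, 4, 9) → max 19  ≥ 18 ✓
(19, 4, 9, 7) → max 19  ≥ 18 ✓
(4, 9, 7, 1) → max 9
(9, 7, 1, 7) → max 9
(7, 1, 7, 15) → max 15
9 windows satisfy the condition.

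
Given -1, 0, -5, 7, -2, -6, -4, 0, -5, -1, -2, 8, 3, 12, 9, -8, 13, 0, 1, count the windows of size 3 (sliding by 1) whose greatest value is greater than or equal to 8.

8

-1 0 -5 → max 0
0 -5 7 → max 7
-5 7 -2 → max 7
7 -2 -6 → max 7
-2 -6 -4 → max -2
-6 -4 0 → max 0
-4 0 -5 → max 0
0 -5 -1 → max 0
-5 -1 -2 → max -1
-1 -2 8 → max 8  ≥ 8 ✓
-2 8 3 → max 8  ≥ 8 ✓
8 3 12 → max 12  ≥ 8 ✓
3 12 9 → max 12  ≥ 8 ✓
12 9 -8 → max 12  ≥ 8 ✓
9 -8 13 → max 13  ≥ 8 ✓
-8 13 0 → max 13  ≥ 8 ✓
13 0 1 → max 13  ≥ 8 ✓
8 windows satisfy the condition.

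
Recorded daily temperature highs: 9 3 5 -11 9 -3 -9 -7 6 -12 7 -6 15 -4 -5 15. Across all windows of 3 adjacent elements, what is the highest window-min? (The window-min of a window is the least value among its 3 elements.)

[9, 3, 5] → min 3
[3, 5, -11] → min -11
[5, -11, 9] → min -11
[-11, 9, -3] → min -11
[9, -3, -9] → min -9
[-3, -9, -7] → min -9
[-9, -7, 6] → min -9
[-7, 6, -12] → min -12
[6, -12, 7] → min -12
[-12, 7, -6] → min -12
[7, -6, 15] → min -6
[-6, 15, -4] → min -6
[15, -4, -5] → min -5
[-4, -5, 15] → min -5
Highest of these is 3.

3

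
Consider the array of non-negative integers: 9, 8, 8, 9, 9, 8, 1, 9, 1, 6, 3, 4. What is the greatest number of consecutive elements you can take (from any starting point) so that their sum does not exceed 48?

add 9: [9] sum 9, len 1
add 8: [9, 8] sum 17, len 2
add 8: [9, 8, 8] sum 25, len 3
add 9: [9, 8, 8, 9] sum 34, len 4
add 9: [9, 8, 8, 9, 9] sum 43, len 5
add 8: [8, 8, 9, 9, 8] sum 42, len 5
add 1: [8, 8, 9, 9, 8, 1] sum 43, len 6
add 9: [8, 9, 9, 8, 1, 9] sum 44, len 6
add 1: [8, 9, 9, 8, 1, 9, 1] sum 45, len 7
add 6: [9, 9, 8, 1, 9, 1, 6] sum 43, len 7
add 3: [9, 9, 8, 1, 9, 1, 6, 3] sum 46, len 8
add 4: [9, 8, 1, 9, 1, 6, 3, 4] sum 41, len 8
Longest length seen: 8.

8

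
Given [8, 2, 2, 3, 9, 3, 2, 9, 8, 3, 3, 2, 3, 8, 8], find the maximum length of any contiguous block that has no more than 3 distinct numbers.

add 8: window [8] (1 distinct), len 1
add 2: window [8, 2] (2 distinct), len 2
add 2: window [8, 2, 2] (2 distinct), len 3
add 3: window [8, 2, 2, 3] (3 distinct), len 4
add 9: window [2, 2, 3, 9] (3 distinct), len 4
add 3: window [2, 2, 3, 9, 3] (3 distinct), len 5
add 2: window [2, 2, 3, 9, 3, 2] (3 distinct), len 6
add 9: window [2, 2, 3, 9, 3, 2, 9] (3 distinct), len 7
add 8: window [2, 9, 8] (3 distinct), len 3
add 3: window [9, 8, 3] (3 distinct), len 3
add 3: window [9, 8, 3, 3] (3 distinct), len 4
add 2: window [8, 3, 3, 2] (3 distinct), len 4
add 3: window [8, 3, 3, 2, 3] (3 distinct), len 5
add 8: window [8, 3, 3, 2, 3, 8] (3 distinct), len 6
add 8: window [8, 3, 3, 2, 3, 8, 8] (3 distinct), len 7
Longest length with ≤3 distinct: 7.

7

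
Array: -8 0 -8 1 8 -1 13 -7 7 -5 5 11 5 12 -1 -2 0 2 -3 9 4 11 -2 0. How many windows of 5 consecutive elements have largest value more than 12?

5

-8 0 -8 1 8 → max 8
0 -8 1 8 -1 → max 8
-8 1 8 -1 13 → max 13  > 12 ✓
1 8 -1 13 -7 → max 13  > 12 ✓
8 -1 13 -7 7 → max 13  > 12 ✓
-1 13 -7 7 -5 → max 13  > 12 ✓
13 -7 7 -5 5 → max 13  > 12 ✓
-7 7 -5 5 11 → max 11
7 -5 5 11 5 → max 11
-5 5 11 5 12 → max 12
5 11 5 12 -1 → max 12
11 5 12 -1 -2 → max 12
5 12 -1 -2 0 → max 12
12 -1 -2 0 2 → max 12
-1 -2 0 2 -3 → max 2
-2 0 2 -3 9 → max 9
0 2 -3 9 4 → max 9
2 -3 9 4 11 → max 11
-3 9 4 11 -2 → max 11
9 4 11 -2 0 → max 11
5 windows satisfy the condition.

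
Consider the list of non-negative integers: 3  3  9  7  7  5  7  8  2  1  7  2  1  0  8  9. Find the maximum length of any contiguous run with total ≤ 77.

15

add 3: [3] sum 3, len 1
add 3: [3, 3] sum 6, len 2
add 9: [3, 3, 9] sum 15, len 3
add 7: [3, 3, 9, 7] sum 22, len 4
add 7: [3, 3, 9, 7, 7] sum 29, len 5
add 5: [3, 3, 9, 7, 7, 5] sum 34, len 6
add 7: [3, 3, 9, 7, 7, 5, 7] sum 41, len 7
add 8: [3, 3, 9, 7, 7, 5, 7, 8] sum 49, len 8
add 2: [3, 3, 9, 7, 7, 5, 7, 8, 2] sum 51, len 9
add 1: [3, 3, 9, 7, 7, 5, 7, 8, 2, 1] sum 52, len 10
add 7: [3, 3, 9, 7, 7, 5, 7, 8, 2, 1, 7] sum 59, len 11
add 2: [3, 3, 9, 7, 7, 5, 7, 8, 2, 1, 7, 2] sum 61, len 12
add 1: [3, 3, 9, 7, 7, 5, 7, 8, 2, 1, 7, 2, 1] sum 62, len 13
add 0: [3, 3, 9, 7, 7, 5, 7, 8, 2, 1, 7, 2, 1, 0] sum 62, len 14
add 8: [3, 3, 9, 7, 7, 5, 7, 8, 2, 1, 7, 2, 1, 0, 8] sum 70, len 15
add 9: [3, 9, 7, 7, 5, 7, 8, 2, 1, 7, 2, 1, 0, 8, 9] sum 76, len 15
Longest length seen: 15.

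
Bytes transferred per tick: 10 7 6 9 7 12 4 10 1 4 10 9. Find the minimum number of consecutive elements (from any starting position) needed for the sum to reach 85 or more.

Extend right; whenever the sum reaches 85, record the length and shrink from the left:
add 10: running sum 10 < 85
add 7: running sum 17 < 85
add 6: running sum 23 < 85
add 9: running sum 32 < 85
add 7: running sum 39 < 85
add 12: running sum 51 < 85
add 4: running sum 55 < 85
add 10: running sum 65 < 85
add 1: running sum 66 < 85
add 4: running sum 70 < 85
add 10: running sum 80 < 85
add 9: shortest ending here [10, 7, 6, 9, 7, 12, 4, 10, 1, 4, 10, 9] sum 89, len 12
Shortest qualifying length: 12.

12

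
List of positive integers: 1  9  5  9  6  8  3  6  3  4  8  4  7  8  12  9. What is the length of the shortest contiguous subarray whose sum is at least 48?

add 1: running sum 1 < 48
add 9: running sum 10 < 48
add 5: running sum 15 < 48
add 9: running sum 24 < 48
add 6: running sum 30 < 48
add 8: running sum 38 < 48
add 3: running sum 41 < 48
add 6: running sum 47 < 48
add 3: shortest ending here [9, 5, 9, 6, 8, 3, 6, 3] sum 49, len 8
add 4: shortest ending here [9, 5, 9, 6, 8, 3, 6, 3, 4] sum 53, len 9
add 8: shortest ending here [5, 9, 6, 8, 3, 6, 3, 4, 8] sum 52, len 9
add 4: shortest ending here [9, 6, 8, 3, 6, 3, 4, 8, 4] sum 51, len 9
add 7: shortest ending here [6, 8, 3, 6, 3, 4, 8, 4, 7] sum 49, len 9
add 8: shortest ending here [8, 3, 6, 3, 4, 8, 4, 7, 8] sum 51, len 9
add 12: shortest ending here [6, 3, 4, 8, 4, 7, 8, 12] sum 52, len 8
add 9: shortest ending here [8, 4, 7, 8, 12, 9] sum 48, len 6
Shortest qualifying length: 6.

6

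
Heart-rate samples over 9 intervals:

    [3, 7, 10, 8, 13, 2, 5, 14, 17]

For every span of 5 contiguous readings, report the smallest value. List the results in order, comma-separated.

3, 2, 2, 2, 2

(3, 7, 10, 8, 13) → min 3
(7, 10, 8, 13, 2) → min 2
(10, 8, 13, 2, 5) → min 2
(8, 13, 2, 5, 14) → min 2
(13, 2, 5, 14, 17) → min 2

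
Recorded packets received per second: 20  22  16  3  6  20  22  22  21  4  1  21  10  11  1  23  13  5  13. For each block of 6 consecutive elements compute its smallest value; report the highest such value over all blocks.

4

[20, 22, 16, 3, 6, 20] → min 3
[22, 16, 3, 6, 20, 22] → min 3
[16, 3, 6, 20, 22, 22] → min 3
[3, 6, 20, 22, 22, 21] → min 3
[6, 20, 22, 22, 21, 4] → min 4
[20, 22, 22, 21, 4, 1] → min 1
[22, 22, 21, 4, 1, 21] → min 1
[22, 21, 4, 1, 21, 10] → min 1
[21, 4, 1, 21, 10, 11] → min 1
[4, 1, 21, 10, 11, 1] → min 1
[1, 21, 10, 11, 1, 23] → min 1
[21, 10, 11, 1, 23, 13] → min 1
[10, 11, 1, 23, 13, 5] → min 1
[11, 1, 23, 13, 5, 13] → min 1
Highest of these is 4.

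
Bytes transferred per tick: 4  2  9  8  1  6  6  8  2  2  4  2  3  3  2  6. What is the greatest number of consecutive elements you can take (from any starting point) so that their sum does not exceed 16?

Extend to the right; shrink from the left whenever the sum exceeds 16:
→ 4: sum 4, len 1
→ 2: sum 6, len 2
→ 9: sum 15, len 3
→ 8 (dropped 4, 2, 9): sum 8, len 1
→ 1: sum 9, len 2
→ 6: sum 15, len 3
→ 6 (dropped 8): sum 13, len 3
→ 8 (dropped 1, 6): sum 14, len 2
→ 2: sum 16, len 3
→ 2 (dropped 6): sum 12, len 3
→ 4: sum 16, len 4
→ 2 (dropped 8): sum 10, len 4
→ 3: sum 13, len 5
→ 3: sum 16, len 6
→ 2 (dropped 2): sum 16, len 6
→ 6 (dropped 2, 4): sum 16, len 5
Longest length seen: 6.

6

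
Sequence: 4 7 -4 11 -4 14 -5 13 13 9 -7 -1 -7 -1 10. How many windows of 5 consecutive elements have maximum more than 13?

5

(4, 7, -4, 11, -4) → max 11
(7, -4, 11, -4, 14) → max 14  > 13 ✓
(-4, 11, -4, 14, -5) → max 14  > 13 ✓
(11, -4, 14, -5, 13) → max 14  > 13 ✓
(-4, 14, -5, 13, 13) → max 14  > 13 ✓
(14, -5, 13, 13, 9) → max 14  > 13 ✓
(-5, 13, 13, 9, -7) → max 13
(13, 13, 9, -7, -1) → max 13
(13, 9, -7, -1, -7) → max 13
(9, -7, -1, -7, -1) → max 9
(-7, -1, -7, -1, 10) → max 10
5 windows satisfy the condition.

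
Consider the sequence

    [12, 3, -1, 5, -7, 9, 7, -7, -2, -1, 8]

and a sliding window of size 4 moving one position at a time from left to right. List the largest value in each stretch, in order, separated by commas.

12 3 -1 5 → max 12
3 -1 5 -7 → max 5
-1 5 -7 9 → max 9
5 -7 9 7 → max 9
-7 9 7 -7 → max 9
9 7 -7 -2 → max 9
7 -7 -2 -1 → max 7
-7 -2 -1 8 → max 8

12, 5, 9, 9, 9, 9, 7, 8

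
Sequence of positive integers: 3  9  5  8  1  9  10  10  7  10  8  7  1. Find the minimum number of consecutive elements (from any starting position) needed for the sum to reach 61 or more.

add 3: running sum 3 < 61
add 9: running sum 12 < 61
add 5: running sum 17 < 61
add 8: running sum 25 < 61
add 1: running sum 26 < 61
add 9: running sum 35 < 61
add 10: running sum 45 < 61
add 10: running sum 55 < 61
add 7: shortest ending here [3, 9, 5, 8, 1, 9, 10, 10, 7] sum 62, len 9
add 10: shortest ending here [9, 5, 8, 1, 9, 10, 10, 7, 10] sum 69, len 9
add 8: shortest ending here [8, 1, 9, 10, 10, 7, 10, 8] sum 63, len 8
add 7: shortest ending here [9, 10, 10, 7, 10, 8, 7] sum 61, len 7
add 1: shortest ending here [9, 10, 10, 7, 10, 8, 7, 1] sum 62, len 8
Shortest qualifying length: 7.

7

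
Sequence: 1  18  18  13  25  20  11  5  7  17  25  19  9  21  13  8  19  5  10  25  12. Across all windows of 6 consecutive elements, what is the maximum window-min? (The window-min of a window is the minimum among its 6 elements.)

11

(1, 18, 18, 13, 25, 20) → min 1
(18, 18, 13, 25, 20, 11) → min 11
(18, 13, 25, 20, 11, 5) → min 5
(13, 25, 20, 11, 5, 7) → min 5
(25, 20, 11, 5, 7, 17) → min 5
(20, 11, 5, 7, 17, 25) → min 5
(11, 5, 7, 17, 25, 19) → min 5
(5, 7, 17, 25, 19, 9) → min 5
(7, 17, 25, 19, 9, 21) → min 7
(17, 25, 19, 9, 21, 13) → min 9
(25, 19, 9, 21, 13, 8) → min 8
(19, 9, 21, 13, 8, 19) → min 8
(9, 21, 13, 8, 19, 5) → min 5
(21, 13, 8, 19, 5, 10) → min 5
(13, 8, 19, 5, 10, 25) → min 5
(8, 19, 5, 10, 25, 12) → min 5
Maximum of these is 11.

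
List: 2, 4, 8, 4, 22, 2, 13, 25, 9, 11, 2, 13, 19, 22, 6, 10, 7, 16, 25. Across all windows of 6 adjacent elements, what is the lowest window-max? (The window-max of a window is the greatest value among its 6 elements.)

22

(2, 4, 8, 4, 22, 2) → max 22
(4, 8, 4, 22, 2, 13) → max 22
(8, 4, 22, 2, 13, 25) → max 25
(4, 22, 2, 13, 25, 9) → max 25
(22, 2, 13, 25, 9, 11) → max 25
(2, 13, 25, 9, 11, 2) → max 25
(13, 25, 9, 11, 2, 13) → max 25
(25, 9, 11, 2, 13, 19) → max 25
(9, 11, 2, 13, 19, 22) → max 22
(11, 2, 13, 19, 22, 6) → max 22
(2, 13, 19, 22, 6, 10) → max 22
(13, 19, 22, 6, 10, 7) → max 22
(19, 22, 6, 10, 7, 16) → max 22
(22, 6, 10, 7, 16, 25) → max 25
Lowest of these is 22.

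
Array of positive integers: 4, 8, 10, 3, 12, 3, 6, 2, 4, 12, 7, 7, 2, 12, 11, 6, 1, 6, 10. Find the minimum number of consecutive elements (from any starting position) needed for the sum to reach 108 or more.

16

Extend right; whenever the sum reaches 108, record the length and shrink from the left:
add 4: running sum 4 < 108
add 8: running sum 12 < 108
add 10: running sum 22 < 108
add 3: running sum 25 < 108
add 12: running sum 37 < 108
add 3: running sum 40 < 108
add 6: running sum 46 < 108
add 2: running sum 48 < 108
add 4: running sum 52 < 108
add 12: running sum 64 < 108
add 7: running sum 71 < 108
add 7: running sum 78 < 108
add 2: running sum 80 < 108
add 12: running sum 92 < 108
add 11: running sum 103 < 108
add 6: shortest ending here [4, 8, 10, 3, 12, 3, 6, 2, 4, 12, 7, 7, 2, 12, 11, 6] sum 109, len 16
add 1: shortest ending here [4, 8, 10, 3, 12, 3, 6, 2, 4, 12, 7, 7, 2, 12, 11, 6, 1] sum 110, len 17
add 6: shortest ending here [8, 10, 3, 12, 3, 6, 2, 4, 12, 7, 7, 2, 12, 11, 6, 1, 6] sum 112, len 17
add 10: shortest ending here [10, 3, 12, 3, 6, 2, 4, 12, 7, 7, 2, 12, 11, 6, 1, 6, 10] sum 114, len 17
Shortest qualifying length: 16.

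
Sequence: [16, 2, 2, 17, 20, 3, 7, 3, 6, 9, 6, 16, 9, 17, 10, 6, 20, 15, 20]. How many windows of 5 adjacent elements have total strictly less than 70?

14

16 2 2 17 20 → sum 57  < 70 ✓
2 2 17 20 3 → sum 44  < 70 ✓
2 17 20 3 7 → sum 49  < 70 ✓
17 20 3 7 3 → sum 50  < 70 ✓
20 3 7 3 6 → sum 39  < 70 ✓
3 7 3 6 9 → sum 28  < 70 ✓
7 3 6 9 6 → sum 31  < 70 ✓
3 6 9 6 16 → sum 40  < 70 ✓
6 9 6 16 9 → sum 46  < 70 ✓
9 6 16 9 17 → sum 57  < 70 ✓
6 16 9 17 10 → sum 58  < 70 ✓
16 9 17 10 6 → sum 58  < 70 ✓
9 17 10 6 20 → sum 62  < 70 ✓
17 10 6 20 15 → sum 68  < 70 ✓
10 6 20 15 20 → sum 71
14 windows satisfy the condition.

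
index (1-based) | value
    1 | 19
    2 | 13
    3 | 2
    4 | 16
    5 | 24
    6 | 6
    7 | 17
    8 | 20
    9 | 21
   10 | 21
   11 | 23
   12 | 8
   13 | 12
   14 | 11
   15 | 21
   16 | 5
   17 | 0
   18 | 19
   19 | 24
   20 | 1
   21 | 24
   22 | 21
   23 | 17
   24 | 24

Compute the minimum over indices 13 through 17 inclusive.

0

Elements at indices 13..17: 12, 11, 21, 5, 0
min(12, 11, 21, 5, 0) = 0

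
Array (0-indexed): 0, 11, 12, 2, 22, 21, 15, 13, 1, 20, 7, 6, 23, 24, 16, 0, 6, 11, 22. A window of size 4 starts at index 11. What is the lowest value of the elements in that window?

Elements at indices 11..14: 6, 23, 24, 16
min(6, 23, 24, 16) = 6

6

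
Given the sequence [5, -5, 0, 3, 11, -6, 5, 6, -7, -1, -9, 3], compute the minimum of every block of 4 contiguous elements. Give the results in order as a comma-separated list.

Sliding a size-4 window across the 12 values:
[5, -5, 0, 3] → min -5
[-5, 0, 3, 11] → min -5
[0, 3, 11, -6] → min -6
[3, 11, -6, 5] → min -6
[11, -6, 5, 6] → min -6
[-6, 5, 6, -7] → min -7
[5, 6, -7, -1] → min -7
[6, -7, -1, -9] → min -9
[-7, -1, -9, 3] → min -9

-5, -5, -6, -6, -6, -7, -7, -9, -9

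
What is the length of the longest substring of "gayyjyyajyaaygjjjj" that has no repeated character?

add g: [g] len 1
add a: [g, a] len 2
add y: [g, a, y] len 3
add y (repeat y, move left end past it): [y] len 1
add j: [y, j] len 2
add y (repeat y, move left end past it): [j, y] len 2
add y (repeat y, move left end past it): [y] len 1
add a: [y, a] len 2
add j: [y, a, j] len 3
add y (repeat y, move left end past it): [a, j, y] len 3
add a (repeat a, move left end past it): [j, y, a] len 3
add a (repeat a, move left end past it): [a] len 1
add y: [a, y] len 2
add g: [a, y, g] len 3
add j: [a, y, g, j] len 4
add j (repeat j, move left end past it): [j] len 1
add j (repeat j, move left end past it): [j] len 1
add j (repeat j, move left end past it): [j] len 1
Longest all-distinct length: 4.

4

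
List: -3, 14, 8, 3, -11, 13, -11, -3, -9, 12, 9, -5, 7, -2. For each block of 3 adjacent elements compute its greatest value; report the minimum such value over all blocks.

-3

Window maxs for each of the 12 positions:
-3 14 8 → max 14
14 8 3 → max 14
8 3 -11 → max 8
3 -11 13 → max 13
-11 13 -11 → max 13
13 -11 -3 → max 13
-11 -3 -9 → max -3
-3 -9 12 → max 12
-9 12 9 → max 12
12 9 -5 → max 12
9 -5 7 → max 9
-5 7 -2 → max 7
Minimum of these is -3.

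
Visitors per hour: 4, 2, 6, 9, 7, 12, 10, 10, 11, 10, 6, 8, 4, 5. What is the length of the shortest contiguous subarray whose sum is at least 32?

Extend right; whenever the sum reaches 32, record the length and shrink from the left:
add 4: running sum 4 < 32
add 2: running sum 6 < 32
add 6: running sum 12 < 32
add 9: running sum 21 < 32
add 7: running sum 28 < 32
add 12: shortest ending here [6, 9, 7, 12] sum 34, len 4
add 10: shortest ending here [9, 7, 12, 10] sum 38, len 4
add 10: shortest ending here [12, 10, 10] sum 32, len 3
add 11: shortest ending here [12, 10, 10, 11] sum 43, len 4
add 10: shortest ending here [10, 10, 11, 10] sum 41, len 4
add 6: shortest ending here [10, 11, 10, 6] sum 37, len 4
add 8: shortest ending here [11, 10, 6, 8] sum 35, len 4
add 4: shortest ending here [11, 10, 6, 8, 4] sum 39, len 5
add 5: shortest ending here [10, 6, 8, 4, 5] sum 33, len 5
Shortest qualifying length: 3.

3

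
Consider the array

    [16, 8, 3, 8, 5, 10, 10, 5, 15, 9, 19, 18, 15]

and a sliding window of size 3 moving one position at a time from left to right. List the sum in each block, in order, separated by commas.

Sliding a size-3 window across the 13 values:
[16, 8, 3] → sum 27
[8, 3, 8] → sum 19
[3, 8, 5] → sum 16
[8, 5, 10] → sum 23
[5, 10, 10] → sum 25
[10, 10, 5] → sum 25
[10, 5, 15] → sum 30
[5, 15, 9] → sum 29
[15, 9, 19] → sum 43
[9, 19, 18] → sum 46
[19, 18, 15] → sum 52

27, 19, 16, 23, 25, 25, 30, 29, 43, 46, 52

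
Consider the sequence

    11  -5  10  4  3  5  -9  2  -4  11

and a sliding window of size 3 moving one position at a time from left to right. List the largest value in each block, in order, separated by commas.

Sliding a size-3 window across the 10 values:
(11, -5, 10) → max 11
(-5, 10, 4) → max 10
(10, 4, 3) → max 10
(4, 3, 5) → max 5
(3, 5, -9) → max 5
(5, -9, 2) → max 5
(-9, 2, -4) → max 2
(2, -4, 11) → max 11

11, 10, 10, 5, 5, 5, 2, 11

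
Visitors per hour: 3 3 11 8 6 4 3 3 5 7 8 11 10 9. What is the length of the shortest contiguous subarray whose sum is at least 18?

2

add 3: running sum 3 < 18
add 3: running sum 6 < 18
add 11: running sum 17 < 18
end 3: [11, 8] sum 19, len 2
end 4: [11, 8, 6] sum 25, len 3
end 5: [8, 6, 4] sum 18, len 3
end 6: [8, 6, 4, 3] sum 21, len 4
end 7: [8, 6, 4, 3, 3] sum 24, len 5
end 8: [6, 4, 3, 3, 5] sum 21, len 5
end 9: [3, 3, 5, 7] sum 18, len 4
end 10: [5, 7, 8] sum 20, len 3
end 11: [8, 11] sum 19, len 2
end 12: [11, 10] sum 21, len 2
end 13: [10, 9] sum 19, len 2
Shortest qualifying length: 2.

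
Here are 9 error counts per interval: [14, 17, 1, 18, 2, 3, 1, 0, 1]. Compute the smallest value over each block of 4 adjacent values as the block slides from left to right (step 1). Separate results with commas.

1, 1, 1, 1, 0, 0

14 17 1 18 → min 1
17 1 18 2 → min 1
1 18 2 3 → min 1
18 2 3 1 → min 1
2 3 1 0 → min 0
3 1 0 1 → min 0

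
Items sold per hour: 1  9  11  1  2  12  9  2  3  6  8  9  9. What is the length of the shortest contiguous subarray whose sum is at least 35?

add 1: running sum 1 < 35
add 9: running sum 10 < 35
add 11: running sum 21 < 35
add 1: running sum 22 < 35
add 2: running sum 24 < 35
end 5: [9, 11, 1, 2, 12] sum 35, len 5
end 6: [11, 1, 2, 12, 9] sum 35, len 5
end 7: [11, 1, 2, 12, 9, 2] sum 37, len 6
end 8: [11, 1, 2, 12, 9, 2, 3] sum 40, len 7
end 9: [1, 2, 12, 9, 2, 3, 6] sum 35, len 7
end 10: [12, 9, 2, 3, 6, 8] sum 40, len 6
end 11: [9, 2, 3, 6, 8, 9] sum 37, len 6
end 12: [3, 6, 8, 9, 9] sum 35, len 5
Shortest qualifying length: 5.

5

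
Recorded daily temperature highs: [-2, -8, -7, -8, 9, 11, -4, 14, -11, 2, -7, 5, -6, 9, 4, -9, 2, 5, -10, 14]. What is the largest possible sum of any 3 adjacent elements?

21

Window sums for each of the 18 positions:
[-2, -8, -7] → sum -17
[-8, -7, -8] → sum -23
[-7, -8, 9] → sum -6
[-8, 9, 11] → sum 12
[9, 11, -4] → sum 16
[11, -4, 14] → sum 21
[-4, 14, -11] → sum -1
[14, -11, 2] → sum 5
[-11, 2, -7] → sum -16
[2, -7, 5] → sum 0
[-7, 5, -6] → sum -8
[5, -6, 9] → sum 8
[-6, 9, 4] → sum 7
[9, 4, -9] → sum 4
[4, -9, 2] → sum -3
[-9, 2, 5] → sum -2
[2, 5, -10] → sum -3
[5, -10, 14] → sum 9
Largest of these is 21.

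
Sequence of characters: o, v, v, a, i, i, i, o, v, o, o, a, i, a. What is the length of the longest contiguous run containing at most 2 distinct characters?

4

add o: window [o] (1 distinct), len 1
add v: window [o, v] (2 distinct), len 2
add v: window [o, v, v] (2 distinct), len 3
add a: window [v, v, a] (2 distinct), len 3
add i: window [a, i] (2 distinct), len 2
add i: window [a, i, i] (2 distinct), len 3
add i: window [a, i, i, i] (2 distinct), len 4
add o: window [i, i, i, o] (2 distinct), len 4
add v: window [o, v] (2 distinct), len 2
add o: window [o, v, o] (2 distinct), len 3
add o: window [o, v, o, o] (2 distinct), len 4
add a: window [o, o, a] (2 distinct), len 3
add i: window [a, i] (2 distinct), len 2
add a: window [a, i, a] (2 distinct), len 3
Longest length with ≤2 distinct: 4.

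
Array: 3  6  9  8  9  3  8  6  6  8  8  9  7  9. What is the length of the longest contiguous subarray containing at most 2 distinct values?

Extend right; when distinct count exceeds 2, shrink from the left:
add 3: window [3] (1 distinct), len 1
add 6: window [3, 6] (2 distinct), len 2
add 9: window [6, 9] (2 distinct), len 2
add 8: window [9, 8] (2 distinct), len 2
add 9: window [9, 8, 9] (2 distinct), len 3
add 3: window [9, 3] (2 distinct), len 2
add 8: window [3, 8] (2 distinct), len 2
add 6: window [8, 6] (2 distinct), len 2
add 6: window [8, 6, 6] (2 distinct), len 3
add 8: window [8, 6, 6, 8] (2 distinct), len 4
add 8: window [8, 6, 6, 8, 8] (2 distinct), len 5
add 9: window [8, 8, 9] (2 distinct), len 3
add 7: window [9, 7] (2 distinct), len 2
add 9: window [9, 7, 9] (2 distinct), len 3
Longest length with ≤2 distinct: 5.

5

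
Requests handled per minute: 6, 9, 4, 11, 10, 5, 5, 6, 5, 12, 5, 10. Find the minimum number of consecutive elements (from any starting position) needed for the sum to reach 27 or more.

add 6: running sum 6 < 27
add 9: running sum 15 < 27
add 4: running sum 19 < 27
end 3: [6, 9, 4, 11] sum 30, len 4
end 4: [9, 4, 11, 10] sum 34, len 4
end 5: [4, 11, 10, 5] sum 30, len 4
end 6: [11, 10, 5, 5] sum 31, len 4
end 7: [11, 10, 5, 5, 6] sum 37, len 5
end 8: [10, 5, 5, 6, 5] sum 31, len 5
end 9: [5, 6, 5, 12] sum 28, len 4
end 10: [6, 5, 12, 5] sum 28, len 4
end 11: [12, 5, 10] sum 27, len 3
Shortest qualifying length: 3.

3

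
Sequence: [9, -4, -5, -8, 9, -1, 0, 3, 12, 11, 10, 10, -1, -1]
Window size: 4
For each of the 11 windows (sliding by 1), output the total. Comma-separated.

Sliding a size-4 window across the 14 values:
(9, -4, -5, -8) → sum -8
(-4, -5, -8, 9) → sum -8
(-5, -8, 9, -1) → sum -5
(-8, 9, -1, 0) → sum 0
(9, -1, 0, 3) → sum 11
(-1, 0, 3, 12) → sum 14
(0, 3, 12, 11) → sum 26
(3, 12, 11, 10) → sum 36
(12, 11, 10, 10) → sum 43
(11, 10, 10, -1) → sum 30
(10, 10, -1, -1) → sum 18

-8, -8, -5, 0, 11, 14, 26, 36, 43, 30, 18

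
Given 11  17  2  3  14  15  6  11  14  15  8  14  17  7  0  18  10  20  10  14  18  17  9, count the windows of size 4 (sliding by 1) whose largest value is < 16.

7

(11, 17, 2, 3) → max 17
(17, 2, 3, 14) → max 17
(2, 3, 14, 15) → max 15  < 16 ✓
(3, 14, 15, 6) → max 15  < 16 ✓
(14, 15, 6, 11) → max 15  < 16 ✓
(15, 6, 11, 14) → max 15  < 16 ✓
(6, 11, 14, 15) → max 15  < 16 ✓
(11, 14, 15, 8) → max 15  < 16 ✓
(14, 15, 8, 14) → max 15  < 16 ✓
(15, 8, 14, 17) → max 17
(8, 14, 17, 7) → max 17
(14, 17, 7, 0) → max 17
(17, 7, 0, 18) → max 18
(7, 0, 18, 10) → max 18
(0, 18, 10, 20) → max 20
(18, 10, 20, 10) → max 20
(10, 20, 10, 14) → max 20
(20, 10, 14, 18) → max 20
(10, 14, 18, 17) → max 18
(14, 18, 17, 9) → max 18
7 windows satisfy the condition.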